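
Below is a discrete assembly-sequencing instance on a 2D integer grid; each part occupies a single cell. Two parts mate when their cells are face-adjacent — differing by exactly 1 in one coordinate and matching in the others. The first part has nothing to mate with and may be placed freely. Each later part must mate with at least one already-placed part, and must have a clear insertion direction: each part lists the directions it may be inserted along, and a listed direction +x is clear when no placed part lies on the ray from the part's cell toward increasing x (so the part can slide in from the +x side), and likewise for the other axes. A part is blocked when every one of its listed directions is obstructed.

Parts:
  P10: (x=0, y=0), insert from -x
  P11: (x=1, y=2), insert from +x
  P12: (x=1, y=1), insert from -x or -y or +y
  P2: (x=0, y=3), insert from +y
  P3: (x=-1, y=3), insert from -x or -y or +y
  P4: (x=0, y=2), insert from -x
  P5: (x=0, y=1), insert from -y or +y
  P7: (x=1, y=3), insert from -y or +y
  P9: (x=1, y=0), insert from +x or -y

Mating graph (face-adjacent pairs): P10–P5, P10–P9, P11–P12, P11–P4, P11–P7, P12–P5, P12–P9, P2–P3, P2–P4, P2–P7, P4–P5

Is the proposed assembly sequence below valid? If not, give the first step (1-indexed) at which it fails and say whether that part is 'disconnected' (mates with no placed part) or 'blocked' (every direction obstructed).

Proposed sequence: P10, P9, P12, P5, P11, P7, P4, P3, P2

Invalid at step 8 (disconnected)

1. P10@(0, 0) [-x clear] — {P10}
2. P9@(1, 0) [+x clear] — {P10, P9}
3. P12@(1, 1) [-x clear] — {P10, P12, P9}
4. P5@(0, 1) [+y clear] — {P10, P12, P5, P9}
5. P11@(1, 2) [+x clear] — {P10, P11, P12, P5, P9}
6. P7@(1, 3) [+y clear] — {P10, P11, P12, P5, P7, P9}
7. P4@(0, 2) [-x clear] — {P10, P11, P12, P4, P5, P7, P9}
8. P3@(-1, 3) — no placed neighbour ⇒ disconnected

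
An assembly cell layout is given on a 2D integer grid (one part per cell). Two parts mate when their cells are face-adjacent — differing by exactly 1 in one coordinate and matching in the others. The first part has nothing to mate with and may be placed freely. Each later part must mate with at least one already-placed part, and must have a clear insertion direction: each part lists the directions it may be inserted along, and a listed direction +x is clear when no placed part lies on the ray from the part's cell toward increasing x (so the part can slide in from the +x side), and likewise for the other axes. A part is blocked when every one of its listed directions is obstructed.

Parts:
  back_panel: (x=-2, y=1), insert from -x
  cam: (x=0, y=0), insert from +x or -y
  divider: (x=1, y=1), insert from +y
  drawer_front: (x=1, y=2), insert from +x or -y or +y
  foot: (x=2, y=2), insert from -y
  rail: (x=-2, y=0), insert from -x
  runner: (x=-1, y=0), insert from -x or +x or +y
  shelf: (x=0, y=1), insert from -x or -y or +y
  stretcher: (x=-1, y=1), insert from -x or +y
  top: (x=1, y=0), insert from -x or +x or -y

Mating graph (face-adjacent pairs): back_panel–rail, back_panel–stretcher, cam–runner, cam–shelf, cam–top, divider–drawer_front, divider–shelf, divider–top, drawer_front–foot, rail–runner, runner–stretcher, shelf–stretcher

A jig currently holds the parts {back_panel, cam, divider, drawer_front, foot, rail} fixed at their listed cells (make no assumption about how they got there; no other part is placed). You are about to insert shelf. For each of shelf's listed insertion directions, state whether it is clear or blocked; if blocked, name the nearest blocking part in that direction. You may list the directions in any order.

-x: nearest on ray is back_panel@(-2, 1) ⇒ blocked
-y: nearest on ray is cam@(0, 0) ⇒ blocked
+y: ray from shelf(0, 1) has no placed part ⇒ clear

+y: clear; -x: blocked by back_panel; -y: blocked by cam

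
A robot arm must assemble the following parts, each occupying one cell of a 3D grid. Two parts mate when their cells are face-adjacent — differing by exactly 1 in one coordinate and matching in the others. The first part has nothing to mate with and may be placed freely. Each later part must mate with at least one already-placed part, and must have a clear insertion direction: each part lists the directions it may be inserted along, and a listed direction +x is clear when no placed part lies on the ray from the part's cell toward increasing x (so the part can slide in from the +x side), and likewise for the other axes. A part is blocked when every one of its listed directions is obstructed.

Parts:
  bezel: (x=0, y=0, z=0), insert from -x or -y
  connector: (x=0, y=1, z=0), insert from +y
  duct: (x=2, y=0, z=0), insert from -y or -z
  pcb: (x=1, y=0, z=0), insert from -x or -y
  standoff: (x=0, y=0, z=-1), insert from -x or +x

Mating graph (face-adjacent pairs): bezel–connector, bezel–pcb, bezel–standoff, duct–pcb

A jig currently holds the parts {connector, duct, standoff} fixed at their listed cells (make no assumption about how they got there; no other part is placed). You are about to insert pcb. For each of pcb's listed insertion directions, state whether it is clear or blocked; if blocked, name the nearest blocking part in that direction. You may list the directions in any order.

-x: ray from pcb(1, 0, 0) has no placed part ⇒ clear
-y: ray from pcb(1, 0, 0) has no placed part ⇒ clear

-x: clear; -y: clear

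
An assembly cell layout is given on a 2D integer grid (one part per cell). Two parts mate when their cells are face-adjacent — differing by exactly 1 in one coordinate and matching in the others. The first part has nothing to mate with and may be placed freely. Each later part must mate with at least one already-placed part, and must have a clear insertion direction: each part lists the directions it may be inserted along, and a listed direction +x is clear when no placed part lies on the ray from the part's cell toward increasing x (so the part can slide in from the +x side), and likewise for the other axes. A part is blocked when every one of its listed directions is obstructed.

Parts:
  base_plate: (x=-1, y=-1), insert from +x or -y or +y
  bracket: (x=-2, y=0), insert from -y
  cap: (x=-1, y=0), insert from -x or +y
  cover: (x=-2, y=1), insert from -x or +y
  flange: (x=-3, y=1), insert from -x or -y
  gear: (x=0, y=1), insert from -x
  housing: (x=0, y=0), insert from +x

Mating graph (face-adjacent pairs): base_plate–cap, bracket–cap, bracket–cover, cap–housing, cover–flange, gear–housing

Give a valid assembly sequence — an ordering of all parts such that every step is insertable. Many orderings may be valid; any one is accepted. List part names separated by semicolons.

1. gear@(0, 1) [-x clear] — {gear}
2. housing@(0, 0) [+x clear] — {gear, housing}
3. cap@(-1, 0) [-x clear] — {cap, gear, housing}
4. bracket@(-2, 0) [-y clear] — {bracket, cap, gear, housing}
5. base_plate@(-1, -1) [+x clear] — {base_plate, bracket, cap, gear, housing}
6. cover@(-2, 1) [-x clear] — {base_plate, bracket, cap, cover, gear, housing}
7. flange@(-3, 1) [-x clear] — {base_plate, bracket, cap, cover, flange, gear, housing}

gear; housing; cap; bracket; base_plate; cover; flange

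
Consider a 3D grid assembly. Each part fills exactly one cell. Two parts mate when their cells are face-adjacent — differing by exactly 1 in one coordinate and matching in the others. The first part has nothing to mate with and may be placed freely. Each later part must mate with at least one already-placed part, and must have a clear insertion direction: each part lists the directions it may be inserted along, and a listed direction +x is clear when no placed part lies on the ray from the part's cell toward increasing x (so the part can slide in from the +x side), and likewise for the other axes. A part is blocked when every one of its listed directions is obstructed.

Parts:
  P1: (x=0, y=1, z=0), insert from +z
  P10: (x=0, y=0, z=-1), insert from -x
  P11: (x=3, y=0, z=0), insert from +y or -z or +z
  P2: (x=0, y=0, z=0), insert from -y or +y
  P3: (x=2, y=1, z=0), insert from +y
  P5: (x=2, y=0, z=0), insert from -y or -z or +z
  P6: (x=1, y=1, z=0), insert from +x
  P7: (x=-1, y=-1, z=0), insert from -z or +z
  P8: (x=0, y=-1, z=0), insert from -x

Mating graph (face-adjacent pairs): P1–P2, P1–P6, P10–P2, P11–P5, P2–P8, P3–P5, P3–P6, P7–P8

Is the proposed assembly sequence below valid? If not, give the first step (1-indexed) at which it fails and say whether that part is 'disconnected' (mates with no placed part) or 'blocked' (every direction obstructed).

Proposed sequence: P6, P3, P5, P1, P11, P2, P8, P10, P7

Valid

1. P6@(1, 1, 0) [+x clear] — {P6}
2. P3@(2, 1, 0) [+y clear] — {P3, P6}
3. P5@(2, 0, 0) [-y clear] — {P3, P5, P6}
4. P1@(0, 1, 0) [+z clear] — {P1, P3, P5, P6}
5. P11@(3, 0, 0) [+y clear] — {P1, P11, P3, P5, P6}
6. P2@(0, 0, 0) [-y clear] — {P1, P11, P2, P3, P5, P6}
7. P8@(0, -1, 0) [-x clear] — {P1, P11, P2, P3, P5, P6, P8}
8. P10@(0, 0, -1) [-x clear] — {P1, P10, P11, P2, P3, P5, P6, P8}
9. P7@(-1, -1, 0) [-z clear] — {P1, P10, P11, P2, P3, P5, P6, P7, P8}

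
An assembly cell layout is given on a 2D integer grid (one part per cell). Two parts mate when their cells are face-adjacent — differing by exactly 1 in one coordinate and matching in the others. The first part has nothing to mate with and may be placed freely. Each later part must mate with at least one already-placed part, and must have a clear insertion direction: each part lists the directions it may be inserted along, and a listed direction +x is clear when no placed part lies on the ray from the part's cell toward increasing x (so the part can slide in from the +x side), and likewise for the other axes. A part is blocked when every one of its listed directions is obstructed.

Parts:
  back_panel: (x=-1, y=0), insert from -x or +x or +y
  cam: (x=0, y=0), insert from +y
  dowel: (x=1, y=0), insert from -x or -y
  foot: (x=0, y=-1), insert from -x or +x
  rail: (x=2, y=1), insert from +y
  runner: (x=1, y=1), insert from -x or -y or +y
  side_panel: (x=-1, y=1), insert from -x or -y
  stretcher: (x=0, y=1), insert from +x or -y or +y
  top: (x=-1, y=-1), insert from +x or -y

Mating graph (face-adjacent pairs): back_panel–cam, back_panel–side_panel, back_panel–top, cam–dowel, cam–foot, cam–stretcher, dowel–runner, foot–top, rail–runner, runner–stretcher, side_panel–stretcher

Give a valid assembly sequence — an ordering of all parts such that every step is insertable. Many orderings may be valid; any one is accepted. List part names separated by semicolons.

dowel; cam; foot; back_panel; side_panel; stretcher; runner; rail; top

1. dowel@(1, 0) [-x clear] — {dowel}
2. cam@(0, 0) [+y clear] — {cam, dowel}
3. foot@(0, -1) [-x clear] — {cam, dowel, foot}
4. back_panel@(-1, 0) [-x clear] — {back_panel, cam, dowel, foot}
5. side_panel@(-1, 1) [-x clear] — {back_panel, cam, dowel, foot, side_panel}
6. stretcher@(0, 1) [+x clear] — {back_panel, cam, dowel, foot, side_panel, stretcher}
7. runner@(1, 1) [+y clear] — {back_panel, cam, dowel, foot, runner, side_panel, stretcher}
8. rail@(2, 1) [+y clear] — {back_panel, cam, dowel, foot, rail, runner, side_panel, stretcher}
9. top@(-1, -1) [-y clear] — {back_panel, cam, dowel, foot, rail, runner, side_panel, stretcher, top}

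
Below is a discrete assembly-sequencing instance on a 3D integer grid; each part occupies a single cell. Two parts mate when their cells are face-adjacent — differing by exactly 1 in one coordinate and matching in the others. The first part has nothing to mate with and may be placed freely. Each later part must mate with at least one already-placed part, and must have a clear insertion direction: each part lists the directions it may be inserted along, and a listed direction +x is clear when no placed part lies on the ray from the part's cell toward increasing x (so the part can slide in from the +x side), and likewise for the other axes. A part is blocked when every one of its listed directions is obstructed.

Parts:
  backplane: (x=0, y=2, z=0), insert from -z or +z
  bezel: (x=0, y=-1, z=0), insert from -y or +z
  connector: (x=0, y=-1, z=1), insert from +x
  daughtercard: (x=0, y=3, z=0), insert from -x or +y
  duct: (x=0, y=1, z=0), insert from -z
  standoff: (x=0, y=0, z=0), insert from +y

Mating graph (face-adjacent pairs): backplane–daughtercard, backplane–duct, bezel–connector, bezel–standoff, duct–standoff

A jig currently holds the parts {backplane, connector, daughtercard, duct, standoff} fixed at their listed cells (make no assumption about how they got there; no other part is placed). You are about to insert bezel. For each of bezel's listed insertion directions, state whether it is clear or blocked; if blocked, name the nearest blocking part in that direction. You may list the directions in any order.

-y: ray from bezel(0, -1, 0) has no placed part ⇒ clear
+z: nearest on ray is connector@(0, -1, 1) ⇒ blocked

+z: blocked by connector; -y: clear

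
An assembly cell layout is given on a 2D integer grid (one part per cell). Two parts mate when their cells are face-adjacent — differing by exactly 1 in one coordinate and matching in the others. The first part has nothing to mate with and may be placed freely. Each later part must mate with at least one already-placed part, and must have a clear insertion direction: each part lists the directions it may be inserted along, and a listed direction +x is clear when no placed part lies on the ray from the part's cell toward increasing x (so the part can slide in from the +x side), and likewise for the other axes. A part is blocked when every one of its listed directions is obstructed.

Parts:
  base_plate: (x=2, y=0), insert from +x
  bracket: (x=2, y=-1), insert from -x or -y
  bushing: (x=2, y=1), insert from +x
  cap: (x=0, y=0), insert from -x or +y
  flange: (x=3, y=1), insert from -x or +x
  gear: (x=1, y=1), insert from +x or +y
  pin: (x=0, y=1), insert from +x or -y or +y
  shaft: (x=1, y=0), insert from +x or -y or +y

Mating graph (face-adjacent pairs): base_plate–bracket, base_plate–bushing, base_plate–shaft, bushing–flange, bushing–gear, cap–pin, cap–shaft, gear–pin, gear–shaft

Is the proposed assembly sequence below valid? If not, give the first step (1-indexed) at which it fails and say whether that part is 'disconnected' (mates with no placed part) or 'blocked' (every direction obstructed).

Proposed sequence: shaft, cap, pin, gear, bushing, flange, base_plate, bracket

1. shaft@(1, 0) [+x clear] — {shaft}
2. cap@(0, 0) [-x clear] — {cap, shaft}
3. pin@(0, 1) [+x clear] — {cap, pin, shaft}
4. gear@(1, 1) [+x clear] — {cap, gear, pin, shaft}
5. bushing@(2, 1) [+x clear] — {bushing, cap, gear, pin, shaft}
6. flange@(3, 1) [+x clear] — {bushing, cap, flange, gear, pin, shaft}
7. base_plate@(2, 0) [+x clear] — {base_plate, bushing, cap, flange, gear, pin, shaft}
8. bracket@(2, -1) [-x clear] — {base_plate, bracket, bushing, cap, flange, gear, pin, shaft}

Valid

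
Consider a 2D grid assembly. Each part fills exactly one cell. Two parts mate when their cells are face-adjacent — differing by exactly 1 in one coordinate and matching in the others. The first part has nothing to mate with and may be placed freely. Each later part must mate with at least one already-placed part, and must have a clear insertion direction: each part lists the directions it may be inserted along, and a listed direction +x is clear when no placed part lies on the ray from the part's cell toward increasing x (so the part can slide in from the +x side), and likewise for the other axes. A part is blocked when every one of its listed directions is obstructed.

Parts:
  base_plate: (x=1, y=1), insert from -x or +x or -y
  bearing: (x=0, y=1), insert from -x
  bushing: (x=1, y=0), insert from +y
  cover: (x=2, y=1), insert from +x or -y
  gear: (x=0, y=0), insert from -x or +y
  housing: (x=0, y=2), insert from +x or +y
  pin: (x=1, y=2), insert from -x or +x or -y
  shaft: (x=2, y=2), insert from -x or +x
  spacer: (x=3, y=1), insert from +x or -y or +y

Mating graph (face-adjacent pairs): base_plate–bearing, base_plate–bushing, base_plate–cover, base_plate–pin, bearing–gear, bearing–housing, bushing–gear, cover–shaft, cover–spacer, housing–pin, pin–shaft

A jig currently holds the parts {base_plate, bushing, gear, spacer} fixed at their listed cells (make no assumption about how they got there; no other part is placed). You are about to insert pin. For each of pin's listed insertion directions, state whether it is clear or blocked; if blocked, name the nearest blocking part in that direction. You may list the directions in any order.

-x: ray from pin(1, 2) has no placed part ⇒ clear
+x: ray from pin(1, 2) has no placed part ⇒ clear
-y: nearest on ray is base_plate@(1, 1) ⇒ blocked

+x: clear; -x: clear; -y: blocked by base_plate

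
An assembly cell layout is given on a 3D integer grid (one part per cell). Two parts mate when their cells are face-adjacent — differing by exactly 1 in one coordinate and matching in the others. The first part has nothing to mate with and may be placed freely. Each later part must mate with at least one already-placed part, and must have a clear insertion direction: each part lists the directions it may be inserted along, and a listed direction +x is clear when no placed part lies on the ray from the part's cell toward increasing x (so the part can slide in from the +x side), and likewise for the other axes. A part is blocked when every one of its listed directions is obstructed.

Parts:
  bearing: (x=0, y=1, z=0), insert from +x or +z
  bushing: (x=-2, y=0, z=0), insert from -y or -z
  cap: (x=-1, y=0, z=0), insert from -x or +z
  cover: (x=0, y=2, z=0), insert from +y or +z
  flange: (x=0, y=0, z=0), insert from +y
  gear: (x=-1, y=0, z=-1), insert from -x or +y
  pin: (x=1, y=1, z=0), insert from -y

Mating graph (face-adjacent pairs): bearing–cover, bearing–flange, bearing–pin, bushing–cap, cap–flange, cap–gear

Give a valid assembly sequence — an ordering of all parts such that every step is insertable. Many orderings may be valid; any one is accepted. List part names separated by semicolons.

1. flange@(0, 0, 0) [+y clear] — {flange}
2. bearing@(0, 1, 0) [+x clear] — {bearing, flange}
3. pin@(1, 1, 0) [-y clear] — {bearing, flange, pin}
4. cover@(0, 2, 0) [+y clear] — {bearing, cover, flange, pin}
5. cap@(-1, 0, 0) [-x clear] — {bearing, cap, cover, flange, pin}
6. bushing@(-2, 0, 0) [-y clear] — {bearing, bushing, cap, cover, flange, pin}
7. gear@(-1, 0, -1) [-x clear] — {bearing, bushing, cap, cover, flange, gear, pin}

flange; bearing; pin; cover; cap; bushing; gear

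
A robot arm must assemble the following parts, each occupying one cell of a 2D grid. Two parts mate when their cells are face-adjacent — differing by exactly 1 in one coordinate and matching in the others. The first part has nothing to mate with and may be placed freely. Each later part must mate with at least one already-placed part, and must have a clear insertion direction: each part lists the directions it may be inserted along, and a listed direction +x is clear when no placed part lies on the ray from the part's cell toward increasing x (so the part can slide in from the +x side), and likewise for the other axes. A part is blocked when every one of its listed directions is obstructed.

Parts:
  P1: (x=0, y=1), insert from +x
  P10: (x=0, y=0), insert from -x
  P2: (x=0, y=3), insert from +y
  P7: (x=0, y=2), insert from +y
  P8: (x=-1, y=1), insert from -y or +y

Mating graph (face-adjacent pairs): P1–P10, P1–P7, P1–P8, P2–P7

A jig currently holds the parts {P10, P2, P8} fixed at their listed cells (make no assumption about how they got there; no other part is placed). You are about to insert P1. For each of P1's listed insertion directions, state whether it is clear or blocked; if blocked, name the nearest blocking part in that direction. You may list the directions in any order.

+x: ray from P1(0, 1) has no placed part ⇒ clear

+x: clear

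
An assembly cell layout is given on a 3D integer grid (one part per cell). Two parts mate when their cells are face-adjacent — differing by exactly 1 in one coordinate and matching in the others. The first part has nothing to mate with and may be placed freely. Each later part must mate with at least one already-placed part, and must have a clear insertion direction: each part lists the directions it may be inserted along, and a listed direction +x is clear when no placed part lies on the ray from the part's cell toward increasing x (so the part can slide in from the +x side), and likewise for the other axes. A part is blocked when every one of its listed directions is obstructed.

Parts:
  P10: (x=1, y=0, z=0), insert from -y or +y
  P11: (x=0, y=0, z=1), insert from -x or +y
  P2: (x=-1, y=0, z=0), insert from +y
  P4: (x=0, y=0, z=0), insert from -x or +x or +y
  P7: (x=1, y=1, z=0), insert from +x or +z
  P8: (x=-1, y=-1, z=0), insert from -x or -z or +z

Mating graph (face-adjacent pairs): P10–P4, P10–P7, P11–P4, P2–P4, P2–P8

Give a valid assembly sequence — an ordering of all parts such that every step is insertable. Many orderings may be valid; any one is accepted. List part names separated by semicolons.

P7; P10; P4; P11; P2; P8

1. P7@(1, 1, 0) [+x clear] — {P7}
2. P10@(1, 0, 0) [-y clear] — {P10, P7}
3. P4@(0, 0, 0) [-x clear] — {P10, P4, P7}
4. P11@(0, 0, 1) [-x clear] — {P10, P11, P4, P7}
5. P2@(-1, 0, 0) [+y clear] — {P10, P11, P2, P4, P7}
6. P8@(-1, -1, 0) [-x clear] — {P10, P11, P2, P4, P7, P8}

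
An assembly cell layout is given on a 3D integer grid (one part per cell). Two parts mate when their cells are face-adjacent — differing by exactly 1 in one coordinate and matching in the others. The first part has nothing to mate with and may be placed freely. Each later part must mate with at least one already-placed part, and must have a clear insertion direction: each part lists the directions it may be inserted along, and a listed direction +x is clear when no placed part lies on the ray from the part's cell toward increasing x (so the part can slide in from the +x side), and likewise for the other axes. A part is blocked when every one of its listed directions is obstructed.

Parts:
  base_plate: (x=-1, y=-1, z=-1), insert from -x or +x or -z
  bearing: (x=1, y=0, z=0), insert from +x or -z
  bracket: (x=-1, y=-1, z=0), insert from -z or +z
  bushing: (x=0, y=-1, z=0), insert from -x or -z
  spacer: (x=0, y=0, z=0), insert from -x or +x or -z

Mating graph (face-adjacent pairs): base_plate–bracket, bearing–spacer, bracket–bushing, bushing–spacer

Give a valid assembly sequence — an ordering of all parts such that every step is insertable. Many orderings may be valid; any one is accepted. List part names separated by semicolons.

1. spacer@(0, 0, 0) [-x clear] — {spacer}
2. bushing@(0, -1, 0) [-x clear] — {bushing, spacer}
3. bracket@(-1, -1, 0) [-z clear] — {bracket, bushing, spacer}
4. base_plate@(-1, -1, -1) [-x clear] — {base_plate, bracket, bushing, spacer}
5. bearing@(1, 0, 0) [+x clear] — {base_plate, bearing, bracket, bushing, spacer}

spacer; bushing; bracket; base_plate; bearing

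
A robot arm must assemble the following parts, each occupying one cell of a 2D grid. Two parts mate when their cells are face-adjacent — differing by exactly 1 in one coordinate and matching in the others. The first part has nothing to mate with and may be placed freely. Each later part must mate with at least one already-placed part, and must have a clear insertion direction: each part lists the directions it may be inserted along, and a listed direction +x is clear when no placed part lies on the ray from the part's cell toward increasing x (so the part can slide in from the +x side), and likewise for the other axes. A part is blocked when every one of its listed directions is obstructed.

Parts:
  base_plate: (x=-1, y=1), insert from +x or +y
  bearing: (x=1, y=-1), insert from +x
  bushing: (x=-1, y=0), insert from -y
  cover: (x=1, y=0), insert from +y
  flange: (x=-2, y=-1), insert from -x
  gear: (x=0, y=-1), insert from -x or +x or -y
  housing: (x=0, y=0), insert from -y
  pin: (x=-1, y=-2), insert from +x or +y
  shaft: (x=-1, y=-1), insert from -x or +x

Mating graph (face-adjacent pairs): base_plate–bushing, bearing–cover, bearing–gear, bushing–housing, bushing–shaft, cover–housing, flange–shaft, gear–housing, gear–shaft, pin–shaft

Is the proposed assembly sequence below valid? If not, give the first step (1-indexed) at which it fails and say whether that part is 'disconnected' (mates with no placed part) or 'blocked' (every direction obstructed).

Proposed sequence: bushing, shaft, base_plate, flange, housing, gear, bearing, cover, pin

1. bushing@(-1, 0) [-y clear] — {bushing}
2. shaft@(-1, -1) [-x clear] — {bushing, shaft}
3. base_plate@(-1, 1) [+x clear] — {base_plate, bushing, shaft}
4. flange@(-2, -1) [-x clear] — {base_plate, bushing, flange, shaft}
5. housing@(0, 0) [-y clear] — {base_plate, bushing, flange, housing, shaft}
6. gear@(0, -1) [+x clear] — {base_plate, bushing, flange, gear, housing, shaft}
7. bearing@(1, -1) [+x clear] — {base_plate, bearing, bushing, flange, gear, housing, shaft}
8. cover@(1, 0) [+y clear] — {base_plate, bearing, bushing, cover, flange, gear, housing, shaft}
9. pin@(-1, -2) [+x clear] — {base_plate, bearing, bushing, cover, flange, gear, housing, pin, shaft}

Valid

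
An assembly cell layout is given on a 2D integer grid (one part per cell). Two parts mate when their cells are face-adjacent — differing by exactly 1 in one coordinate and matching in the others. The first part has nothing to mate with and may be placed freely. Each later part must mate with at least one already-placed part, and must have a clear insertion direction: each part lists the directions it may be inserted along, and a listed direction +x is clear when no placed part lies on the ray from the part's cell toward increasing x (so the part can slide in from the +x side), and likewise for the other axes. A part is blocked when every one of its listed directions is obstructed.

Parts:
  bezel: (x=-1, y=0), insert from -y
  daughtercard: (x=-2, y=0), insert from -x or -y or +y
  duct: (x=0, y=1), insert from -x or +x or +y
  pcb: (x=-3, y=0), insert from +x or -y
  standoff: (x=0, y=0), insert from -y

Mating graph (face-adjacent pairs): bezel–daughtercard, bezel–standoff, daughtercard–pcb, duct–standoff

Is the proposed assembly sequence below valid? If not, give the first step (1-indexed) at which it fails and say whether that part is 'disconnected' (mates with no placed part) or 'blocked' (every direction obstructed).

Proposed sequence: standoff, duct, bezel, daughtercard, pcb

1. standoff@(0, 0) [-y clear] — {standoff}
2. duct@(0, 1) [-x clear] — {duct, standoff}
3. bezel@(-1, 0) [-y clear] — {bezel, duct, standoff}
4. daughtercard@(-2, 0) [-x clear] — {bezel, daughtercard, duct, standoff}
5. pcb@(-3, 0) [-y clear] — {bezel, daughtercard, duct, pcb, standoff}

Valid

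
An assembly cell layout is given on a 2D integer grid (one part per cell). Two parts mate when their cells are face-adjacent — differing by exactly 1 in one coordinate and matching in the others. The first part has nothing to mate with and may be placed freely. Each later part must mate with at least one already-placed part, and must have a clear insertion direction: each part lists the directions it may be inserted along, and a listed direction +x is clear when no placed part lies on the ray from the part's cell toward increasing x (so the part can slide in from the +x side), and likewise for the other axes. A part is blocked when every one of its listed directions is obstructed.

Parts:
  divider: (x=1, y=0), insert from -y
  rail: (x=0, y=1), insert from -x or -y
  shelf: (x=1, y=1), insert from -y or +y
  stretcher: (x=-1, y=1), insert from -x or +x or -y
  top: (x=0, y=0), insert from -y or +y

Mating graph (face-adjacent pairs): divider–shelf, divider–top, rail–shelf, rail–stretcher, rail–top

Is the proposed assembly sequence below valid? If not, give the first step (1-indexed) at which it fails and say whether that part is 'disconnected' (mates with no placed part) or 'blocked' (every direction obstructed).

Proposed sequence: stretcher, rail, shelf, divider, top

1. stretcher@(-1, 1) [-x clear] — {stretcher}
2. rail@(0, 1) [-y clear] — {rail, stretcher}
3. shelf@(1, 1) [-y clear] — {rail, shelf, stretcher}
4. divider@(1, 0) [-y clear] — {divider, rail, shelf, stretcher}
5. top@(0, 0) [-y clear] — {divider, rail, shelf, stretcher, top}

Valid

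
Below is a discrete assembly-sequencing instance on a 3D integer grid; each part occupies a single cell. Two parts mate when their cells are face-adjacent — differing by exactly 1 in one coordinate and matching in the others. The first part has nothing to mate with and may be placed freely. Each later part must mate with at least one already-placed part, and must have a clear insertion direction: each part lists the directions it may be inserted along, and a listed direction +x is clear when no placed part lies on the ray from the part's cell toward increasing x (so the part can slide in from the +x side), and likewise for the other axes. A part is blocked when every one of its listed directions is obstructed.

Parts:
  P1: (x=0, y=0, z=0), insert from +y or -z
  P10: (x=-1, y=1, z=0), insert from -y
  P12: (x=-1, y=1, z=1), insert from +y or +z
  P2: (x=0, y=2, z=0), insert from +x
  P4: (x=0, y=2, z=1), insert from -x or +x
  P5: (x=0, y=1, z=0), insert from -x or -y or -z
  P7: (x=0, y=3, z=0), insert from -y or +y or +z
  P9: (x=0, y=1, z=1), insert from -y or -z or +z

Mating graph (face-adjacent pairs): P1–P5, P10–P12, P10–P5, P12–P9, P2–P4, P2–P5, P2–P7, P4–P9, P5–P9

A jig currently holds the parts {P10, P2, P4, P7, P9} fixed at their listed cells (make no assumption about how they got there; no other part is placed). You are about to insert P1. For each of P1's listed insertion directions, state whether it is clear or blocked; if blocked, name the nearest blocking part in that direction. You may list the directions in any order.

+y: blocked by P2; -z: clear

+y: nearest on ray is P2@(0, 2, 0) ⇒ blocked
-z: ray from P1(0, 0, 0) has no placed part ⇒ clear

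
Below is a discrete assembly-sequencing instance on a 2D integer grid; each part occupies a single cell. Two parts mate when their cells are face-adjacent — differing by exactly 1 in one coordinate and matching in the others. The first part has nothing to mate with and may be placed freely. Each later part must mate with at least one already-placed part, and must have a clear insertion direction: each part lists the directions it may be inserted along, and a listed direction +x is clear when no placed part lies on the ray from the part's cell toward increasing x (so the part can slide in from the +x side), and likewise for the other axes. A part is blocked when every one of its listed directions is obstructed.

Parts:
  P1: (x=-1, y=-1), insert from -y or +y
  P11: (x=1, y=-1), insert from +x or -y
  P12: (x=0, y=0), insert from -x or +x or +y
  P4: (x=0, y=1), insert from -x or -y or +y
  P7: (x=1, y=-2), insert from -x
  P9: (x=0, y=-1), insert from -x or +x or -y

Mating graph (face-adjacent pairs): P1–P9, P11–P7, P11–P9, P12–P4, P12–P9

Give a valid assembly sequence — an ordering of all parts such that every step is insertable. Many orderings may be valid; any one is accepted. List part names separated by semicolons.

P1; P9; P12; P4; P11; P7

1. P1@(-1, -1) [-y clear] — {P1}
2. P9@(0, -1) [+x clear] — {P1, P9}
3. P12@(0, 0) [-x clear] — {P1, P12, P9}
4. P4@(0, 1) [-x clear] — {P1, P12, P4, P9}
5. P11@(1, -1) [+x clear] — {P1, P11, P12, P4, P9}
6. P7@(1, -2) [-x clear] — {P1, P11, P12, P4, P7, P9}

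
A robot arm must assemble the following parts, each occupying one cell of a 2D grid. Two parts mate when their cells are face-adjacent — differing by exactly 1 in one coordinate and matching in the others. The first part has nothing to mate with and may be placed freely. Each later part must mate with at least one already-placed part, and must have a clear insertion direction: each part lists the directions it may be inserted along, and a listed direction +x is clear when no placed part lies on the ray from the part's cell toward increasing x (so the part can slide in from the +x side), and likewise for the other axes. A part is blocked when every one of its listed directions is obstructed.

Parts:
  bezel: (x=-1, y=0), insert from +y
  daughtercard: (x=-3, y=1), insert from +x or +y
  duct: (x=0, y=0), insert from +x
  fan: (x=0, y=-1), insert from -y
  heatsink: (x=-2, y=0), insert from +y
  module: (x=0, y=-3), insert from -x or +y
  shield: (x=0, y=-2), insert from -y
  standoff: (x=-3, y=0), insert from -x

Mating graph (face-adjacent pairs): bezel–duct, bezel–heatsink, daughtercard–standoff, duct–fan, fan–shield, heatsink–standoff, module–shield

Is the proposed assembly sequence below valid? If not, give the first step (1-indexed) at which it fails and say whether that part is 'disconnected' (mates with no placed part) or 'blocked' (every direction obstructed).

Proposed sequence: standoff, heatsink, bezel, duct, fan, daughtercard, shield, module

1. standoff@(-3, 0) [-x clear] — {standoff}
2. heatsink@(-2, 0) [+y clear] — {heatsink, standoff}
3. bezel@(-1, 0) [+y clear] — {bezel, heatsink, standoff}
4. duct@(0, 0) [+x clear] — {bezel, duct, heatsink, standoff}
5. fan@(0, -1) [-y clear] — {bezel, duct, fan, heatsink, standoff}
6. daughtercard@(-3, 1) [+x clear] — {bezel, daughtercard, duct, fan, heatsink, standoff}
7. shield@(0, -2) [-y clear] — {bezel, daughtercard, duct, fan, heatsink, shield, standoff}
8. module@(0, -3) [-x clear] — {bezel, daughtercard, duct, fan, heatsink, module, shield, standoff}

Valid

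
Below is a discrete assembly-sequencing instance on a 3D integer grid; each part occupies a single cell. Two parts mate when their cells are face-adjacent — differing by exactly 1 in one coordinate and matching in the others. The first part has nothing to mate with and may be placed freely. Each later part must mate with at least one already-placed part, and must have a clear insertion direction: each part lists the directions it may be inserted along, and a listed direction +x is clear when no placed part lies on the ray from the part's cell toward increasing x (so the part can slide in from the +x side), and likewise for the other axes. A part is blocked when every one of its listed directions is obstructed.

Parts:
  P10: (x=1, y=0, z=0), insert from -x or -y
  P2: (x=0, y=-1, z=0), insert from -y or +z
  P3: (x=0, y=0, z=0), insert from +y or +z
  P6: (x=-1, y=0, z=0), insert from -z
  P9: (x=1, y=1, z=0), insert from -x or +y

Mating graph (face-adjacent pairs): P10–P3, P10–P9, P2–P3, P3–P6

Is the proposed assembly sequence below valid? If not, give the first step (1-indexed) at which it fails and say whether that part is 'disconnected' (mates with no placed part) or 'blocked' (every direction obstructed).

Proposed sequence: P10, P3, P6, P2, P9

1. P10@(1, 0, 0) [-x clear] — {P10}
2. P3@(0, 0, 0) [+y clear] — {P10, P3}
3. P6@(-1, 0, 0) [-z clear] — {P10, P3, P6}
4. P2@(0, -1, 0) [-y clear] — {P10, P2, P3, P6}
5. P9@(1, 1, 0) [-x clear] — {P10, P2, P3, P6, P9}

Valid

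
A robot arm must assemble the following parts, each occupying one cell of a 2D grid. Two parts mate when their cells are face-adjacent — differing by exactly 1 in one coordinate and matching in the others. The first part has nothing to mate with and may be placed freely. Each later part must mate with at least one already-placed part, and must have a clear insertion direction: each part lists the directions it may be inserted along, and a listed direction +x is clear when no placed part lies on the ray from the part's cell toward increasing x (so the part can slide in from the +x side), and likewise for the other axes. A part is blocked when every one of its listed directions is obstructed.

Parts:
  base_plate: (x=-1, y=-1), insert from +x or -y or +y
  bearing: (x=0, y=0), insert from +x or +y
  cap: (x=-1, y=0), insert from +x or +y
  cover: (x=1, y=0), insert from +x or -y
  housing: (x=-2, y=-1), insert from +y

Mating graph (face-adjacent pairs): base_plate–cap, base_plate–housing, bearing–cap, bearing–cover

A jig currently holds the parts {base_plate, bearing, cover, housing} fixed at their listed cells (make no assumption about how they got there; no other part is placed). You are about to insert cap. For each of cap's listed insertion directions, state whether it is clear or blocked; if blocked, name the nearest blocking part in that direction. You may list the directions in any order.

+x: blocked by bearing; +y: clear

+x: nearest on ray is bearing@(0, 0) ⇒ blocked
+y: ray from cap(-1, 0) has no placed part ⇒ clear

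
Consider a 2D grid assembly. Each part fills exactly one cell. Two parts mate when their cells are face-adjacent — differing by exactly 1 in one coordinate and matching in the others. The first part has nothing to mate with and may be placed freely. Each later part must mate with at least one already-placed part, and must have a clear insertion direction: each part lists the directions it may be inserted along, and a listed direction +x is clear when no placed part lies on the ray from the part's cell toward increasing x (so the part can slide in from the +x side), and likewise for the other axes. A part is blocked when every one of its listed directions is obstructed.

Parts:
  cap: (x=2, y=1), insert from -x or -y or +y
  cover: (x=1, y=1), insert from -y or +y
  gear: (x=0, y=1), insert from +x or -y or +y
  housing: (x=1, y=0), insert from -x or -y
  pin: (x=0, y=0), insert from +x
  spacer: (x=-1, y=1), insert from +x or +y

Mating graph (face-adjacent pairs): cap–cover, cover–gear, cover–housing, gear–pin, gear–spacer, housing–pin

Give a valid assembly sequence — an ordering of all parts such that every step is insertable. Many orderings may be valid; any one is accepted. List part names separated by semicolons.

cap; cover; gear; spacer; pin; housing

1. cap@(2, 1) [-x clear] — {cap}
2. cover@(1, 1) [-y clear] — {cap, cover}
3. gear@(0, 1) [-y clear] — {cap, cover, gear}
4. spacer@(-1, 1) [+y clear] — {cap, cover, gear, spacer}
5. pin@(0, 0) [+x clear] — {cap, cover, gear, pin, spacer}
6. housing@(1, 0) [-y clear] — {cap, cover, gear, housing, pin, spacer}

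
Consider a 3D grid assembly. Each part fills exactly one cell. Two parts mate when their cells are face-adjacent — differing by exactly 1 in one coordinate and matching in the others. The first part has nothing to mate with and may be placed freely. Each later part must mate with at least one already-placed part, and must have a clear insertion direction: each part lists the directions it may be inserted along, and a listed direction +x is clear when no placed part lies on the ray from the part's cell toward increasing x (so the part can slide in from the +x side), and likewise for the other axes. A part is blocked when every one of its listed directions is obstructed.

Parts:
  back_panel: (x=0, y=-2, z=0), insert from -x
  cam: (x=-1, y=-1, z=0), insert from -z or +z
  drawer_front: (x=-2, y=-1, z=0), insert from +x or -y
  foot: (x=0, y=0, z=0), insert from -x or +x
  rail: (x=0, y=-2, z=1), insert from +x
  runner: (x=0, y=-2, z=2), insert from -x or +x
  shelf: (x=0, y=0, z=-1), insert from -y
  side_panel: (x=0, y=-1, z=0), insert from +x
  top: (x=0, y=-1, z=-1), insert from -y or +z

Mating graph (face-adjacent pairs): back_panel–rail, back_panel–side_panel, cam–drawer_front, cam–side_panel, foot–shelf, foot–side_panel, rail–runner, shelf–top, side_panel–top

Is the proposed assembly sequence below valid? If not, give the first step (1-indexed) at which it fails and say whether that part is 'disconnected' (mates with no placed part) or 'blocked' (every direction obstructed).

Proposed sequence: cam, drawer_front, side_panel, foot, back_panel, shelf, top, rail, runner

1. cam@(-1, -1, 0) [-z clear] — {cam}
2. drawer_front@(-2, -1, 0) [-y clear] — {cam, drawer_front}
3. side_panel@(0, -1, 0) [+x clear] — {cam, drawer_front, side_panel}
4. foot@(0, 0, 0) [-x clear] — {cam, drawer_front, foot, side_panel}
5. back_panel@(0, -2, 0) [-x clear] — {back_panel, cam, drawer_front, foot, side_panel}
6. shelf@(0, 0, -1) [-y clear] — {back_panel, cam, drawer_front, foot, shelf, side_panel}
7. top@(0, -1, -1) [-y clear] — {back_panel, cam, drawer_front, foot, shelf, side_panel, top}
8. rail@(0, -2, 1) [+x clear] — {back_panel, cam, drawer_front, foot, rail, shelf, side_panel, top}
9. runner@(0, -2, 2) [-x clear] — {back_panel, cam, drawer_front, foot, rail, runner, shelf, side_panel, top}

Valid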